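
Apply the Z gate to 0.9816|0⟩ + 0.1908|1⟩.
0.9816|0⟩ - 0.1908|1⟩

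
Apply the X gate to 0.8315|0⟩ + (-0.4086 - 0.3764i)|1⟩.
(-0.4086 - 0.3764i)|0⟩ + 0.8315|1⟩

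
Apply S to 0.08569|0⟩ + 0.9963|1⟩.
0.08569|0⟩ + 0.9963i|1⟩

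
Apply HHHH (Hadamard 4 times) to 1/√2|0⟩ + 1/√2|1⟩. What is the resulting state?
1/√2|0⟩ + 1/√2|1⟩

H² = I, so an even number of Hadamards cancels: H^4 = I and the state is unchanged.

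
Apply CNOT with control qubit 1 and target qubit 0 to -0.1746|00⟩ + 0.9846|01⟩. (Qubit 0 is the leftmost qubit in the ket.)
-0.1746|00⟩ + 0.9846|11⟩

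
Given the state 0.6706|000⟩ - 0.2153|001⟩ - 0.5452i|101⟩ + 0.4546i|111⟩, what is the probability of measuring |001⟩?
0.04635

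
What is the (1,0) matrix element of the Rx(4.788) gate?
-0.6799i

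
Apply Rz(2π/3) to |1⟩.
(1/2 + 0.866i)|1⟩

Rz(2π/3) = [[e^(−iθ/2), 0], [0, e^(iθ/2)]] with e^(±iθ/2) = cos(θ/2) ± i·sin(θ/2); θ = 2π/3, cos(θ/2) ≈ 0.5, sin(θ/2) ≈ 0.866025.
With a = amp(|0⟩) = 0 and b = amp(|1⟩) = 1:
new amp(|0⟩) = (0.5 - 0.866025i)·a = 0
new amp(|1⟩) = (0.5 + 0.866025i)·b = (1/2 + 0.866i)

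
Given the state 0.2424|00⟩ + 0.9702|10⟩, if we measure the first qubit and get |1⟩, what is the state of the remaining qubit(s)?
|0⟩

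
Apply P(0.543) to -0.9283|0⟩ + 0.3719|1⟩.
-0.9283|0⟩ + (0.3184 + 0.1922i)|1⟩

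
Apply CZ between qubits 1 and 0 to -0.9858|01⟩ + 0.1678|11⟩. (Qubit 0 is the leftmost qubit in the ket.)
-0.9858|01⟩ - 0.1678|11⟩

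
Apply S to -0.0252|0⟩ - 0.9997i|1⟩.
-0.0252|0⟩ + 0.9997|1⟩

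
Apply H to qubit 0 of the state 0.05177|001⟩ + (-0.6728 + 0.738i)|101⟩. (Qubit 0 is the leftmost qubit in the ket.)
(-0.4391 + 0.5218i)|001⟩ + (0.5123 - 0.5218i)|101⟩

H on qubit 0 mixes each pair of kets that differ only in qubit 0: amplitudes (a, b) of (|…0…⟩, |…1…⟩) become ((a + b)/√2, (a − b)/√2). Kets absent from the input have amplitude 0.
(|001⟩, |101⟩): (a, b) = (0.05177, (-0.6728 + 0.738i)) → ((-0.4391 + 0.5218i), (0.5123 - 0.5218i))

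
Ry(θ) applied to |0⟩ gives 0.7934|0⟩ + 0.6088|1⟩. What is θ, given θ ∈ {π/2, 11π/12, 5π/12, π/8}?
5π/12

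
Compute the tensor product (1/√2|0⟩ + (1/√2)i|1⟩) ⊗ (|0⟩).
1/√2|00⟩ + (1/√2)i|10⟩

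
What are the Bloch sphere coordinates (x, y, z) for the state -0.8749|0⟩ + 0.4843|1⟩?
(-0.8474, 0, 0.5309)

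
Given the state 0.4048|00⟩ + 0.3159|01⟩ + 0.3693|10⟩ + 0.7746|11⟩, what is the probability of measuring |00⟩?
0.1639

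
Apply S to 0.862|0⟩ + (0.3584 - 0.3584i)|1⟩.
0.862|0⟩ + (0.3584 + 0.3584i)|1⟩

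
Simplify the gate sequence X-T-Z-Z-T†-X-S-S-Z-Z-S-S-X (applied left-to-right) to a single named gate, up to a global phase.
X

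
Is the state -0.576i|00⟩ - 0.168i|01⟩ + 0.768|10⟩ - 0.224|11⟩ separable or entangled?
Entangled

Writing the state as a|00⟩ + b|01⟩ + c|10⟩ + d|11⟩, it is a product state iff ad − bc = 0.
Here (a, b, c, d) = (-0.576i, -0.168i, 0.768, -0.224): ad − bc = (-0.576i)(-0.224) − (-0.168i)(0.768) = 0.258i ≠ 0, so the state is entangled.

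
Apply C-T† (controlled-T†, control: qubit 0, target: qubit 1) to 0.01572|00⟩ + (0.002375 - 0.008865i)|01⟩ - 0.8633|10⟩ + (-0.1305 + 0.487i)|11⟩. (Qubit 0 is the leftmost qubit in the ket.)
0.01572|00⟩ + (0.002375 - 0.008865i)|01⟩ - 0.8633|10⟩ + (0.2521 + 0.4366i)|11⟩

C-T† leaves the control-|0⟩ kets |00⟩, |01⟩ unchanged and applies T† to qubit 1 on the control-|1⟩ pair (|10⟩, |11⟩).
T† = [[1, 0], [0, (1/√2 - (1/√2)i)]].
With a = amp(|10⟩) = -0.8633 and b = amp(|11⟩) = (-0.1305 + 0.487i):
new amp(|10⟩) = (1)·a = -0.8633
new amp(|11⟩) = (1/√2 - (1/√2)i)·b = (0.2521 + 0.4366i)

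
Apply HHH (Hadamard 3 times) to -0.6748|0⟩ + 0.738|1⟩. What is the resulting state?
0.04469|0⟩ - 0.999|1⟩

H² = I, so H^3 = H: a single Hadamard. With (a, b) = (-0.6748, 0.738), H gives ((a + b)/√2, (a − b)/√2) = (0.04469, -0.999).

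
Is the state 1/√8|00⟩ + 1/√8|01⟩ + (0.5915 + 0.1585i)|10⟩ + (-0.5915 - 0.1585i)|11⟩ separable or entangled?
Entangled

Writing the state as a|00⟩ + b|01⟩ + c|10⟩ + d|11⟩, it is a product state iff ad − bc = 0.
Here (a, b, c, d) = (1/√8, 1/√8, (0.5915 + 0.1585i), (-0.5915 - 0.1585i)): ad − bc = (1/√8)(-0.5915 - 0.1585i) − (1/√8)(0.5915 + 0.1585i) = (-0.4183 - 0.1121i) ≠ 0, so the state is entangled.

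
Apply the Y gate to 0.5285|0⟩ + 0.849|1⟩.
-0.849i|0⟩ + 0.5285i|1⟩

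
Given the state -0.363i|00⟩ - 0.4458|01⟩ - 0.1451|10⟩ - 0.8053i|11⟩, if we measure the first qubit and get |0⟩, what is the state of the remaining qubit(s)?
-0.6314i|0⟩ - 0.7754|1⟩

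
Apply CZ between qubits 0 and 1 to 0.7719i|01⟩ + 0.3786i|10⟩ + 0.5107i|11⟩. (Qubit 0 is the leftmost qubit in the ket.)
0.7719i|01⟩ + 0.3786i|10⟩ - 0.5107i|11⟩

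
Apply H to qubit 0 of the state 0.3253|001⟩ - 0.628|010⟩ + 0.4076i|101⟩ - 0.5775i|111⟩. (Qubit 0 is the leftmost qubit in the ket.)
(0.23 + 0.2882i)|001⟩ - 0.4441|010⟩ - 0.4084i|011⟩ + (0.23 - 0.2882i)|101⟩ - 0.4441|110⟩ + 0.4084i|111⟩

H on qubit 0 mixes each pair of kets that differ only in qubit 0: amplitudes (a, b) of (|…0…⟩, |…1…⟩) become ((a + b)/√2, (a − b)/√2). Kets absent from the input have amplitude 0.
(|001⟩, |101⟩): (a, b) = (0.3253, 0.4076i) → ((0.23 + 0.2882i), (0.23 - 0.2882i))
(|010⟩, |110⟩): (a, b) = (-0.628, 0) → (-0.4441, -0.4441)
(|011⟩, |111⟩): (a, b) = (0, -0.5775i) → (-0.4084i, 0.4084i)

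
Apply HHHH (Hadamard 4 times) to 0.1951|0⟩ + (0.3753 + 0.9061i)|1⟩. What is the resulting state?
0.1951|0⟩ + (0.3753 + 0.9061i)|1⟩

H² = I, so an even number of Hadamards cancels: H^4 = I and the state is unchanged.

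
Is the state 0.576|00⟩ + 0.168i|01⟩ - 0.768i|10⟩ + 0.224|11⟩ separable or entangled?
Separable

Writing the state as a|00⟩ + b|01⟩ + c|10⟩ + d|11⟩, it is a product state iff ad − bc = 0.
Here (a, b, c, d) = (0.576, 0.168i, -0.768i, 0.224): ad − bc = (0.576)(0.224) − (0.168i)(-0.768i) = 0, so the state is separable.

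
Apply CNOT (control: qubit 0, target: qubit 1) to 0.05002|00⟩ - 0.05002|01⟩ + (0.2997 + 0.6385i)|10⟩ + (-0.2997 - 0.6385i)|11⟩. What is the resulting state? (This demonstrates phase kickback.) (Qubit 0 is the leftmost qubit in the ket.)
0.05002|00⟩ - 0.05002|01⟩ + (-0.2997 - 0.6385i)|10⟩ + (0.2997 + 0.6385i)|11⟩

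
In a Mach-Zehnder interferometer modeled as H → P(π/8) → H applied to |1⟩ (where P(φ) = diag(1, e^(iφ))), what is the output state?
(0.03806 - 0.1913i)|0⟩ + (0.9619 + 0.1913i)|1⟩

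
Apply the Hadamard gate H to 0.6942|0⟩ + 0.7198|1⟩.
0.9998|0⟩ - 0.0181|1⟩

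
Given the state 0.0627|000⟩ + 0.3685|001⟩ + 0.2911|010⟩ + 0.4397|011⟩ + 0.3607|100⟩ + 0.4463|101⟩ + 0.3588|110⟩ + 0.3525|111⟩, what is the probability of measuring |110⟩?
0.1287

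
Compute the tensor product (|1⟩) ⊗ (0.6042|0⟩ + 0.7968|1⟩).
0.6042|10⟩ + 0.7968|11⟩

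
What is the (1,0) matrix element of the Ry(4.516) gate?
0.773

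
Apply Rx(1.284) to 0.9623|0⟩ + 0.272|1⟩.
(0.7707 - 0.1629i)|0⟩ + (0.2178 - 0.5762i)|1⟩

Rx(1.284) = [[cos(θ/2), −i·sin(θ/2)], [−i·sin(θ/2), cos(θ/2)]]; θ = 1.284, cos(θ/2) ≈ 0.8009, sin(θ/2) ≈ 0.598798.
With a = amp(|0⟩) = 0.9623 and b = amp(|1⟩) = 0.272:
new amp(|0⟩) = (0.8009)·a + (-0.598798i)·b = (0.7707 - 0.1629i)
new amp(|1⟩) = (-0.598798i)·a + (0.8009)·b = (0.2178 - 0.5762i)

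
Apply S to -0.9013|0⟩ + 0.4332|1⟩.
-0.9013|0⟩ + 0.4332i|1⟩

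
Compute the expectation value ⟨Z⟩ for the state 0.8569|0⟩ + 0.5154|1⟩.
0.4686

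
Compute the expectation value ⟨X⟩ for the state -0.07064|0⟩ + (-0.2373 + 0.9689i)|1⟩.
0.03353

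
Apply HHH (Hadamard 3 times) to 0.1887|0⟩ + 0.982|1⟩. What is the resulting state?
0.8278|0⟩ - 0.5609|1⟩

H² = I, so H^3 = H: a single Hadamard. With (a, b) = (0.1887, 0.982), H gives ((a + b)/√2, (a − b)/√2) = (0.8278, -0.5609).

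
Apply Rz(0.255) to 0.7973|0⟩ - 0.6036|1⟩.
(0.7908 - 0.1014i)|0⟩ + (-0.5987 - 0.07675i)|1⟩

Rz(0.255) = [[e^(−iθ/2), 0], [0, e^(iθ/2)]] with e^(±iθ/2) = cos(θ/2) ± i·sin(θ/2); θ = 0.255, cos(θ/2) ≈ 0.991883, sin(θ/2) ≈ 0.127155.
With a = amp(|0⟩) = 0.7973 and b = amp(|1⟩) = -0.6036:
new amp(|0⟩) = (0.991883 - 0.127155i)·a = (0.7908 - 0.1014i)
new amp(|1⟩) = (0.991883 + 0.127155i)·b = (-0.5987 - 0.07675i)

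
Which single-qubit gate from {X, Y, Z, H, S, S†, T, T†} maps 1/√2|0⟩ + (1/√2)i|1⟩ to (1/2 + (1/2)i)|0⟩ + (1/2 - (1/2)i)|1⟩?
H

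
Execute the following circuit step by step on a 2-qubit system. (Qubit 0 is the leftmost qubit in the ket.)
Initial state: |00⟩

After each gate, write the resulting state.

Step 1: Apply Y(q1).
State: i|01⟩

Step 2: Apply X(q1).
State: i|00⟩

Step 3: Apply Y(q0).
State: -|10⟩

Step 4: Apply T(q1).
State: -|10⟩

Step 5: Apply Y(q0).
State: i|00⟩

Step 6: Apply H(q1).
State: (1/√2)i|00⟩ + (1/√2)i|01⟩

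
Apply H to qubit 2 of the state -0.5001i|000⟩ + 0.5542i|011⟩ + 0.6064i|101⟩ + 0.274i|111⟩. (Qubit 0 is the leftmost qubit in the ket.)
-0.3536i|000⟩ - 0.3536i|001⟩ + 0.3919i|010⟩ - 0.3919i|011⟩ + 0.4288i|100⟩ - 0.4288i|101⟩ + 0.1937i|110⟩ - 0.1937i|111⟩

H on qubit 2 mixes each pair of kets that differ only in qubit 2: amplitudes (a, b) of (|…0…⟩, |…1…⟩) become ((a + b)/√2, (a − b)/√2). Kets absent from the input have amplitude 0.
(|000⟩, |001⟩): (a, b) = (-0.5001i, 0) → (-0.3536i, -0.3536i)
(|010⟩, |011⟩): (a, b) = (0, 0.5542i) → (0.3919i, -0.3919i)
(|100⟩, |101⟩): (a, b) = (0, 0.6064i) → (0.4288i, -0.4288i)
(|110⟩, |111⟩): (a, b) = (0, 0.274i) → (0.1937i, -0.1937i)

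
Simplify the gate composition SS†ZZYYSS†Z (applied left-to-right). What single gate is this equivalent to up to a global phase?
Z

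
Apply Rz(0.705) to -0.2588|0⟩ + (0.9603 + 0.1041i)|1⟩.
(-0.2429 + 0.08935i)|0⟩ + (0.8653 + 0.4292i)|1⟩

Rz(0.705) = [[e^(−iθ/2), 0], [0, e^(iθ/2)]] with e^(±iθ/2) = cos(θ/2) ± i·sin(θ/2); θ = 0.705, cos(θ/2) ≈ 0.938513, sin(θ/2) ≈ 0.345245.
With a = amp(|0⟩) = -0.2588 and b = amp(|1⟩) = (0.9603 + 0.1041i):
new amp(|0⟩) = (0.938513 - 0.345245i)·a = (-0.2429 + 0.08935i)
new amp(|1⟩) = (0.938513 + 0.345245i)·b = (0.8653 + 0.4292i)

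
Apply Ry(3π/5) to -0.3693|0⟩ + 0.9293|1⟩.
-0.9689|0⟩ + 0.2475|1⟩

Ry(3π/5) = [[cos(θ/2), −sin(θ/2)], [sin(θ/2), cos(θ/2)]]; θ = 3π/5, cos(θ/2) ≈ 0.587785, sin(θ/2) ≈ 0.809017.
With a = amp(|0⟩) = -0.3693 and b = amp(|1⟩) = 0.9293:
new amp(|0⟩) = (0.587785)·a + (-0.809017)·b = -0.9689
new amp(|1⟩) = (0.809017)·a + (0.587785)·b = 0.2475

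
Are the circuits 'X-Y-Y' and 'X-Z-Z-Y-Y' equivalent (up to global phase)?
Yes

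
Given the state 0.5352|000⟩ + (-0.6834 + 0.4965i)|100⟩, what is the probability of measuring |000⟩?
0.2864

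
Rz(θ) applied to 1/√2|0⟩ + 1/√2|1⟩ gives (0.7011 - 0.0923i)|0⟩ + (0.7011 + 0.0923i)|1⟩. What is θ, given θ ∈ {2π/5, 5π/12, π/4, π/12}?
π/12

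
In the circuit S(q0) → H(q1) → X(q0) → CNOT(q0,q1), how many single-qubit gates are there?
3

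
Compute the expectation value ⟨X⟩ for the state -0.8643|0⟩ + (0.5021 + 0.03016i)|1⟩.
-0.8679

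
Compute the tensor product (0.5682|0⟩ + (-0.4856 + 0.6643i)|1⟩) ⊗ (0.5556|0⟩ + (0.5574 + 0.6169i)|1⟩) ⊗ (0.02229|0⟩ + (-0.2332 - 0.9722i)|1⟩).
0.007037|000⟩ + (-0.07362 - 0.3069i)|001⟩ + (0.00706 + 0.007813i)|010⟩ + (0.2669 - 0.3897i)|011⟩ + (-0.006014 + 0.008227i)|100⟩ + (0.4217 + 0.1762i)|101⟩ + (-0.01517 + 0.001576i)|110⟩ + (0.2274 + 0.6451i)|111⟩

amp(|b₁b₂…⟩) = product of the factor amplitudes for bits b₁, b₂, …; only kets whose every factor amplitude is nonzero survive.
|000⟩: (0.5682)(0.5556)(0.02229) = 0.007037
|001⟩: (0.5682)(0.5556)(-0.2332 - 0.9722i) = (-0.07362 - 0.3069i)
|010⟩: (0.5682)(0.5574 + 0.6169i)(0.02229) = (0.00706 + 0.007813i)
|011⟩: (0.5682)(0.5574 + 0.6169i)(-0.2332 - 0.9722i) = (0.2669 - 0.3897i)
|100⟩: (-0.4856 + 0.6643i)(0.5556)(0.02229) = (-0.006014 + 0.008227i)
|101⟩: (-0.4856 + 0.6643i)(0.5556)(-0.2332 - 0.9722i) = (0.4217 + 0.1762i)
|110⟩: (-0.4856 + 0.6643i)(0.5574 + 0.6169i)(0.02229) = (-0.01517 + 0.001576i)
|111⟩: (-0.4856 + 0.6643i)(0.5574 + 0.6169i)(-0.2332 - 0.9722i) = (0.2274 + 0.6451i)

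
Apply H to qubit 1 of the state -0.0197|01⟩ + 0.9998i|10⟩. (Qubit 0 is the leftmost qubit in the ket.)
-0.01393|00⟩ + 0.01393|01⟩ + 0.707i|10⟩ + 0.707i|11⟩

H on qubit 1 mixes each pair of kets that differ only in qubit 1: amplitudes (a, b) of (|…0…⟩, |…1…⟩) become ((a + b)/√2, (a − b)/√2). Kets absent from the input have amplitude 0.
(|00⟩, |01⟩): (a, b) = (0, -0.0197) → (-0.01393, 0.01393)
(|10⟩, |11⟩): (a, b) = (0.9998i, 0) → (0.707i, 0.707i)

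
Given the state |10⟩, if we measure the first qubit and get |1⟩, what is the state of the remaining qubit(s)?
|0⟩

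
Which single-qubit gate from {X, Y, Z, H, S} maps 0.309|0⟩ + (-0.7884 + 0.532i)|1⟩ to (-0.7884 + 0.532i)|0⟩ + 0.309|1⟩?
X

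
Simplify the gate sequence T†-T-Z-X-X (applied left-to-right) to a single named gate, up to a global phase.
Z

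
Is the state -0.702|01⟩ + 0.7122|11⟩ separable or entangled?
Separable

Writing the state as a|00⟩ + b|01⟩ + c|10⟩ + d|11⟩, it is a product state iff ad − bc = 0.
Here (a, b, c, d) = (0, -0.702, 0, 0.7122): ad − bc = (0)(0.7122) − (-0.702)(0) = 0, so the state is separable.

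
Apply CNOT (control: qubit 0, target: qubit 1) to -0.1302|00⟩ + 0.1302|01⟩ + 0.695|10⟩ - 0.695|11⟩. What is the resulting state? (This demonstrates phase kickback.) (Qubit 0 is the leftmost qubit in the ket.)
-0.1302|00⟩ + 0.1302|01⟩ - 0.695|10⟩ + 0.695|11⟩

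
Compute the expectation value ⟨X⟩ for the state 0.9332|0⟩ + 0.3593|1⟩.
0.6706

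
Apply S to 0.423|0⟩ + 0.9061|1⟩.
0.423|0⟩ + 0.9061i|1⟩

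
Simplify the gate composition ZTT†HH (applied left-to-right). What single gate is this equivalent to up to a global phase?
Z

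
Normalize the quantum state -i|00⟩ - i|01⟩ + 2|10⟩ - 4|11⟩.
-0.2132i|00⟩ - 0.2132i|01⟩ + 0.4264|10⟩ - 0.8528|11⟩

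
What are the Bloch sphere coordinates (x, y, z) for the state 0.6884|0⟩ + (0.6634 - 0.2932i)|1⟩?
(0.9134, -0.4037, -0.05217)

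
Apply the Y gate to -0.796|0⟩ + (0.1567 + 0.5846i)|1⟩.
(0.5846 - 0.1567i)|0⟩ - 0.796i|1⟩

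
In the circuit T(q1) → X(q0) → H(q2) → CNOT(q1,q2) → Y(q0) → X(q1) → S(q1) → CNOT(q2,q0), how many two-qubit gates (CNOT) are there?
2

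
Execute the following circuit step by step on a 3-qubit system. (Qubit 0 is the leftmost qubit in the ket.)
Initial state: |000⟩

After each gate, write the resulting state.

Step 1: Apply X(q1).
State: |010⟩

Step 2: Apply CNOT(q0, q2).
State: |010⟩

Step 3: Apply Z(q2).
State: |010⟩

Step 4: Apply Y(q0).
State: i|110⟩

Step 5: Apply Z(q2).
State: i|110⟩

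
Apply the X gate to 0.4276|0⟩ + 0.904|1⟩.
0.904|0⟩ + 0.4276|1⟩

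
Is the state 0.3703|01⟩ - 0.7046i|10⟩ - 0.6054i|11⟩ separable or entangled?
Entangled

Writing the state as a|00⟩ + b|01⟩ + c|10⟩ + d|11⟩, it is a product state iff ad − bc = 0.
Here (a, b, c, d) = (0, 0.3703, -0.7046i, -0.6054i): ad − bc = (0)(-0.6054i) − (0.3703)(-0.7046i) = 0.2609i ≠ 0, so the state is entangled.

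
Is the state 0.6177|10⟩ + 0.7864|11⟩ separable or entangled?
Separable

Writing the state as a|00⟩ + b|01⟩ + c|10⟩ + d|11⟩, it is a product state iff ad − bc = 0.
Here (a, b, c, d) = (0, 0, 0.6177, 0.7864): ad − bc = (0)(0.7864) − (0)(0.6177) = 0, so the state is separable.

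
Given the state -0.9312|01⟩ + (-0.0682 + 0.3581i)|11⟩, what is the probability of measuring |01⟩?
0.8671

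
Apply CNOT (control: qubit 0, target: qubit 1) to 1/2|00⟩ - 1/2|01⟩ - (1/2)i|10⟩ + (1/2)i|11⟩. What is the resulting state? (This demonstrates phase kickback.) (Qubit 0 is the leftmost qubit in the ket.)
1/2|00⟩ - 1/2|01⟩ + (1/2)i|10⟩ - (1/2)i|11⟩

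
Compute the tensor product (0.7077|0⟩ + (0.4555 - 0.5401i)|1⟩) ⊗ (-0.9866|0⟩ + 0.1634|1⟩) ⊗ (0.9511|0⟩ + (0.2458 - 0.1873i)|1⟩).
-0.6641|000⟩ + (-0.1716 + 0.1308i)|001⟩ + 0.11|010⟩ + (0.02842 - 0.02166i)|011⟩ + (-0.4274 + 0.5068i)|100⟩ + (-0.01066 + 0.2151i)|101⟩ + (0.07079 - 0.08394i)|110⟩ + (0.001765 - 0.03563i)|111⟩

amp(|b₁b₂…⟩) = product of the factor amplitudes for bits b₁, b₂, …; only kets whose every factor amplitude is nonzero survive.
|000⟩: (0.7077)(-0.9866)(0.9511) = -0.6641
|001⟩: (0.7077)(-0.9866)(0.2458 - 0.1873i) = (-0.1716 + 0.1308i)
|010⟩: (0.7077)(0.1634)(0.9511) = 0.11
|011⟩: (0.7077)(0.1634)(0.2458 - 0.1873i) = (0.02842 - 0.02166i)
|100⟩: (0.4555 - 0.5401i)(-0.9866)(0.9511) = (-0.4274 + 0.5068i)
|101⟩: (0.4555 - 0.5401i)(-0.9866)(0.2458 - 0.1873i) = (-0.01066 + 0.2151i)
|110⟩: (0.4555 - 0.5401i)(0.1634)(0.9511) = (0.07079 - 0.08394i)
|111⟩: (0.4555 - 0.5401i)(0.1634)(0.2458 - 0.1873i) = (0.001765 - 0.03563i)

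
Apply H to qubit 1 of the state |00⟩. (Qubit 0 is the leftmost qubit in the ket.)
1/√2|00⟩ + 1/√2|01⟩

H on qubit 1 mixes each pair of kets that differ only in qubit 1: amplitudes (a, b) of (|…0…⟩, |…1…⟩) become ((a + b)/√2, (a − b)/√2). Kets absent from the input have amplitude 0.
(|00⟩, |01⟩): (a, b) = (1, 0) → (1/√2, 1/√2)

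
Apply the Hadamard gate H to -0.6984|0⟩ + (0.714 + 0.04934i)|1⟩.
(0.01103 + 0.03489i)|0⟩ + (-0.9987 - 0.03489i)|1⟩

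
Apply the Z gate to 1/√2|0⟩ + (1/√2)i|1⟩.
1/√2|0⟩ - (1/√2)i|1⟩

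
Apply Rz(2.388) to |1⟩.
(0.3679 + 0.9298i)|1⟩

Rz(2.388) = [[e^(−iθ/2), 0], [0, e^(iθ/2)]] with e^(±iθ/2) = cos(θ/2) ± i·sin(θ/2); θ = 2.388, cos(θ/2) ≈ 0.367943, sin(θ/2) ≈ 0.929848.
With a = amp(|0⟩) = 0 and b = amp(|1⟩) = 1:
new amp(|0⟩) = (0.367943 - 0.929848i)·a = 0
new amp(|1⟩) = (0.367943 + 0.929848i)·b = (0.3679 + 0.9298i)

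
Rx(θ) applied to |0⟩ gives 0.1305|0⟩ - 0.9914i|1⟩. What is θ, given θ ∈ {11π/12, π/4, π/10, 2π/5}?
11π/12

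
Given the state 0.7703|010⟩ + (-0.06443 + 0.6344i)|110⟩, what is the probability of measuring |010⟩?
0.5934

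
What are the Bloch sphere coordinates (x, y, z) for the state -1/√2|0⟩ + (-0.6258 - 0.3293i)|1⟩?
(0.885, 0.4657, -0.00006413)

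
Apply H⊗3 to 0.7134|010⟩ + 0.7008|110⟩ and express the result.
0.5|000⟩ + 0.5|001⟩ - 0.5|010⟩ - 0.5|011⟩ + 0.004455|100⟩ + 0.004455|101⟩ - 0.004455|110⟩ - 0.004455|111⟩

H⊗3 gives amp(|y⟩) = (1/2√2) Σ_x (−1)^(x·y) amp(|x⟩), where x·y is the number of positions in which both x and y have a 1.
|000⟩: (0.7134 + 0.7008)/(2√2) = 0.5
|001⟩: (0.7134 + 0.7008)/(2√2) = 0.5
|010⟩: (-0.7134 - 0.7008)/(2√2) = -0.5
|011⟩: (-0.7134 - 0.7008)/(2√2) = -0.5
|100⟩: (0.7134 - 0.7008)/(2√2) = 0.004455
|101⟩: (0.7134 - 0.7008)/(2√2) = 0.004455
|110⟩: (-0.7134 + 0.7008)/(2√2) = -0.004455
|111⟩: (-0.7134 + 0.7008)/(2√2) = -0.004455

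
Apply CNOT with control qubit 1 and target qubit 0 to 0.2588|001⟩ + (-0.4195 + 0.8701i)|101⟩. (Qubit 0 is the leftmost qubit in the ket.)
0.2588|001⟩ + (-0.4195 + 0.8701i)|101⟩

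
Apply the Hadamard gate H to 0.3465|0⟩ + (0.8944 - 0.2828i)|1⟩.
(0.8774 - 0.2i)|0⟩ + (-0.3874 + 0.2i)|1⟩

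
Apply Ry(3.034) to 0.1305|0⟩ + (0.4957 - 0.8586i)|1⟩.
(-0.488 + 0.8574i)|0⟩ + (0.157 - 0.04617i)|1⟩

Ry(3.034) = [[cos(θ/2), −sin(θ/2)], [sin(θ/2), cos(θ/2)]]; θ = 3.034, cos(θ/2) ≈ 0.0537704, sin(θ/2) ≈ 0.998553.
With a = amp(|0⟩) = 0.1305 and b = amp(|1⟩) = (0.4957 - 0.8586i):
new amp(|0⟩) = (0.0537704)·a + (-0.998553)·b = (-0.488 + 0.8574i)
new amp(|1⟩) = (0.998553)·a + (0.0537704)·b = (0.157 - 0.04617i)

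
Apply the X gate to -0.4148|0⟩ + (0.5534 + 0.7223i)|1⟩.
(0.5534 + 0.7223i)|0⟩ - 0.4148|1⟩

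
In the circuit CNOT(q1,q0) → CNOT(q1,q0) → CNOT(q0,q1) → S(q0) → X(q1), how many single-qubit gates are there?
2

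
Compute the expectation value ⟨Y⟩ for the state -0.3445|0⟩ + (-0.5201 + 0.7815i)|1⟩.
-0.5385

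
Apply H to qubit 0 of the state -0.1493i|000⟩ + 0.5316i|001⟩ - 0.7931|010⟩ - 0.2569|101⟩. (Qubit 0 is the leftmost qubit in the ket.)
-0.1056i|000⟩ + (-0.1817 + 0.3759i)|001⟩ - 0.5608|010⟩ - 0.1056i|100⟩ + (0.1817 + 0.3759i)|101⟩ - 0.5608|110⟩

H on qubit 0 mixes each pair of kets that differ only in qubit 0: amplitudes (a, b) of (|…0…⟩, |…1…⟩) become ((a + b)/√2, (a − b)/√2). Kets absent from the input have amplitude 0.
(|000⟩, |100⟩): (a, b) = (-0.1493i, 0) → (-0.1056i, -0.1056i)
(|001⟩, |101⟩): (a, b) = (0.5316i, -0.2569) → ((-0.1817 + 0.3759i), (0.1817 + 0.3759i))
(|010⟩, |110⟩): (a, b) = (-0.7931, 0) → (-0.5608, -0.5608)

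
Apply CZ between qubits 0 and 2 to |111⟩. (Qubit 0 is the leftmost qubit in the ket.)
-|111⟩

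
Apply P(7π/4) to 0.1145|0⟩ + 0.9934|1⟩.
0.1145|0⟩ + (0.7024 - 0.7024i)|1⟩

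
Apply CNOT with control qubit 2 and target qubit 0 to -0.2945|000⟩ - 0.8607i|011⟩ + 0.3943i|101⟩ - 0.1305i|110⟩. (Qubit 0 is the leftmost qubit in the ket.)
-0.2945|000⟩ + 0.3943i|001⟩ - 0.1305i|110⟩ - 0.8607i|111⟩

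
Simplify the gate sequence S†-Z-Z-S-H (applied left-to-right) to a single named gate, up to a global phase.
H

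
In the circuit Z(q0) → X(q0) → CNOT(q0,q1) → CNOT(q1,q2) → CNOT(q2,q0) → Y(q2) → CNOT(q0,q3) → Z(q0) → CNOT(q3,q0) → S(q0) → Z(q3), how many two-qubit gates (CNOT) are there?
5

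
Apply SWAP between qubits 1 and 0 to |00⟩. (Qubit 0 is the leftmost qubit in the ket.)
|00⟩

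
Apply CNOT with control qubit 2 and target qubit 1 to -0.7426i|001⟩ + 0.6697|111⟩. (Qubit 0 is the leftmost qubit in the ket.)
-0.7426i|011⟩ + 0.6697|101⟩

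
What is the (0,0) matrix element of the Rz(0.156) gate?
(0.997 - 0.07792i)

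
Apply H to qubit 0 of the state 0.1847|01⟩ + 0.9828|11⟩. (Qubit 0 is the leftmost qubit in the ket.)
0.8255|01⟩ - 0.5643|11⟩

H on qubit 0 mixes each pair of kets that differ only in qubit 0: amplitudes (a, b) of (|…0…⟩, |…1…⟩) become ((a + b)/√2, (a − b)/√2). Kets absent from the input have amplitude 0.
(|01⟩, |11⟩): (a, b) = (0.1847, 0.9828) → (0.8255, -0.5643)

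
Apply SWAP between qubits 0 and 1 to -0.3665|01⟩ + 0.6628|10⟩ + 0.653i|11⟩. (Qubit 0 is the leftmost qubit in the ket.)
0.6628|01⟩ - 0.3665|10⟩ + 0.653i|11⟩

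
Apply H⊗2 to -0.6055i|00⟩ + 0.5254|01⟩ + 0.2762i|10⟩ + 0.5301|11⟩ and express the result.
(0.5278 - 0.1647i)|00⟩ + (-0.5278 - 0.1647i)|01⟩ + (-0.00235 - 0.4409i)|10⟩ + (0.00235 - 0.4409i)|11⟩

H⊗2 gives amp(|y⟩) = (1/2) Σ_x (−1)^(x·y) amp(|x⟩), where x·y is the number of positions in which both x and y have a 1.
|00⟩: (-0.6055i + 0.5254 + 0.2762i + 0.5301)/2 = (0.5278 - 0.1647i)
|01⟩: (-0.6055i - 0.5254 + 0.2762i - 0.5301)/2 = (-0.5278 - 0.1647i)
|10⟩: (-0.6055i + 0.5254 - 0.2762i - 0.5301)/2 = (-0.00235 - 0.4409i)
|11⟩: (-0.6055i - 0.5254 - 0.2762i + 0.5301)/2 = (0.00235 - 0.4409i)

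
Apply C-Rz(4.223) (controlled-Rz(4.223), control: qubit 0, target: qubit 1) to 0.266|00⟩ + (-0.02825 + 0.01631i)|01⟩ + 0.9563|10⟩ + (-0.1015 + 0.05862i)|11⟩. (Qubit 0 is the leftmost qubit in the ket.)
0.266|00⟩ + (-0.02825 + 0.01631i)|01⟩ + (-0.4922 - 0.8199i)|10⟩ + (0.001988 - 0.1172i)|11⟩

C-Rz(4.223) leaves the control-|0⟩ kets |00⟩, |01⟩ unchanged and applies Rz(4.223) to qubit 1 on the control-|1⟩ pair (|10⟩, |11⟩).
Rz(4.223) = [[e^(−iθ/2), 0], [0, e^(iθ/2)]] with e^(±iθ/2) = cos(θ/2) ± i·sin(θ/2); θ = 4.223, cos(θ/2) ≈ -0.514739, sin(θ/2) ≈ 0.857347.
With a = amp(|10⟩) = 0.9563 and b = amp(|11⟩) = (-0.1015 + 0.05862i):
new amp(|10⟩) = (-0.514739 - 0.857347i)·a = (-0.4922 - 0.8199i)
new amp(|11⟩) = (-0.514739 + 0.857347i)·b = (0.001988 - 0.1172i)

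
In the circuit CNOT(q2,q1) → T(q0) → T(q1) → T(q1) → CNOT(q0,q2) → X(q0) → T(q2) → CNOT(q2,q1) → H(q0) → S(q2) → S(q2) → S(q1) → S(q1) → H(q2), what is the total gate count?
14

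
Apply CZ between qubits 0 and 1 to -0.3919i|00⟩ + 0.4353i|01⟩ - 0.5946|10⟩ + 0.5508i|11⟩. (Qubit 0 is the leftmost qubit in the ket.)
-0.3919i|00⟩ + 0.4353i|01⟩ - 0.5946|10⟩ - 0.5508i|11⟩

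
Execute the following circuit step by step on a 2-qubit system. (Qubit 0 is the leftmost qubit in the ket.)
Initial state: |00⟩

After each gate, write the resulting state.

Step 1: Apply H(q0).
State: 1/√2|00⟩ + 1/√2|10⟩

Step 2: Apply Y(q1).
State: (1/√2)i|01⟩ + (1/√2)i|11⟩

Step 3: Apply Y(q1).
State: 1/√2|00⟩ + 1/√2|10⟩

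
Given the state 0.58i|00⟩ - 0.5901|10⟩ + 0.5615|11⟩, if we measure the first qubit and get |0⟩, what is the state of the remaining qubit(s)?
i|0⟩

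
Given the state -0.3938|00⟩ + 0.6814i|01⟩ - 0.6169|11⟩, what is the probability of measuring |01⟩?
0.4643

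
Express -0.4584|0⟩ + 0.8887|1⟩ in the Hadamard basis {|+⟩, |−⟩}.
0.3043|+⟩ - 0.9525|−⟩

With |ψ⟩ = α|0⟩ + β|1⟩, the Hadamard-basis coefficients are ⟨+|ψ⟩ = (α + β)/√2 and ⟨−|ψ⟩ = (α − β)/√2.
Here α = -0.4584, β = 0.8887: (α + β)/√2 = 0.3043, (α − β)/√2 = -0.9525.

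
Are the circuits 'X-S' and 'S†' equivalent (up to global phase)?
No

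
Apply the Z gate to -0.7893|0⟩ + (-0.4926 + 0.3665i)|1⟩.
-0.7893|0⟩ + (0.4926 - 0.3665i)|1⟩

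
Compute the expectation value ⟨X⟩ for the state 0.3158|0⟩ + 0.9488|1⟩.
0.5993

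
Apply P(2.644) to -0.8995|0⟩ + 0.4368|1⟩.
-0.8995|0⟩ + (-0.3838 + 0.2085i)|1⟩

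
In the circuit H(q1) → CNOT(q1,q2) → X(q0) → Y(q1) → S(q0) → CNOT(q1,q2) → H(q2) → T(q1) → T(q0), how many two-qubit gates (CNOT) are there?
2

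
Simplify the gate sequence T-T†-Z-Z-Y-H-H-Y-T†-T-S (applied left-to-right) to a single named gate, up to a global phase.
S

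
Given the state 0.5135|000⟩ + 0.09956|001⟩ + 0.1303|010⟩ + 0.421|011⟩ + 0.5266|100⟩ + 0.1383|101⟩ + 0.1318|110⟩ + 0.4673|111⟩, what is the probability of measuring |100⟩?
0.2773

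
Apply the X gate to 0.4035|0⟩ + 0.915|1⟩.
0.915|0⟩ + 0.4035|1⟩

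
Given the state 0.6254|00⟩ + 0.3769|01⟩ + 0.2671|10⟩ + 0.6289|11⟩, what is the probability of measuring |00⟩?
0.3911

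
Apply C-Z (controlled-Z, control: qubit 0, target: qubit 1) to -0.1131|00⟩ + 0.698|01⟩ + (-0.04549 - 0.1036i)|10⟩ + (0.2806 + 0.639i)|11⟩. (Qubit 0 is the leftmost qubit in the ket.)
-0.1131|00⟩ + 0.698|01⟩ + (-0.04549 - 0.1036i)|10⟩ + (-0.2806 - 0.639i)|11⟩

C-Z leaves the control-|0⟩ kets |00⟩, |01⟩ unchanged and applies Z to qubit 1 on the control-|1⟩ pair (|10⟩, |11⟩).
Z = [[1, 0], [0, -1]].
With a = amp(|10⟩) = (-0.04549 - 0.1036i) and b = amp(|11⟩) = (0.2806 + 0.639i):
new amp(|10⟩) = (1)·a = (-0.04549 - 0.1036i)
new amp(|11⟩) = (-1)·b = (-0.2806 - 0.639i)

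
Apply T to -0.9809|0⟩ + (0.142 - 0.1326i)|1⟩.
-0.9809|0⟩ + (0.1942 + 0.006647i)|1⟩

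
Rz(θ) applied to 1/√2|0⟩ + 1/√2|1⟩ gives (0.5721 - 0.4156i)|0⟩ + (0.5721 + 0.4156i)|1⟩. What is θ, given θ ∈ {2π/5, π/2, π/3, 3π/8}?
2π/5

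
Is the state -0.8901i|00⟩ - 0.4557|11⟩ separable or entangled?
Entangled

Writing the state as a|00⟩ + b|01⟩ + c|10⟩ + d|11⟩, it is a product state iff ad − bc = 0.
Here (a, b, c, d) = (-0.8901i, 0, 0, -0.4557): ad − bc = (-0.8901i)(-0.4557) − (0)(0) = 0.4056i ≠ 0, so the state is entangled.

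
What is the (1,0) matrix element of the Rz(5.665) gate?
0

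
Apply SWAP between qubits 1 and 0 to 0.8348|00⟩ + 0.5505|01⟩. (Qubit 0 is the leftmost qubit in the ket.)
0.8348|00⟩ + 0.5505|10⟩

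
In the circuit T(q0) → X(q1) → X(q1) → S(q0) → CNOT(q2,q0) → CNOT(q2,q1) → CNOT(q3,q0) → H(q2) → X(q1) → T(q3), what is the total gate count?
10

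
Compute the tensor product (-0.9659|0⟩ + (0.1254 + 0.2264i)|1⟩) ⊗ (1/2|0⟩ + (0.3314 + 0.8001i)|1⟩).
-0.483|00⟩ + (-0.3201 - 0.7728i)|01⟩ + (0.0627 + 0.1132i)|10⟩ + (-0.1396 + 0.1754i)|11⟩

amp(|b₁b₂…⟩) = product of the factor amplitudes for bits b₁, b₂, …; only kets whose every factor amplitude is nonzero survive.
|00⟩: (-0.9659)(1/2) = -0.483
|01⟩: (-0.9659)(0.3314 + 0.8001i) = (-0.3201 - 0.7728i)
|10⟩: (0.1254 + 0.2264i)(1/2) = (0.0627 + 0.1132i)
|11⟩: (0.1254 + 0.2264i)(0.3314 + 0.8001i) = (-0.1396 + 0.1754i)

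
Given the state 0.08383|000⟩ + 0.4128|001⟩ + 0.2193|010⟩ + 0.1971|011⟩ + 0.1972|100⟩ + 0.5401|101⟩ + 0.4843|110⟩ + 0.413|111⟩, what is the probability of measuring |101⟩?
0.2917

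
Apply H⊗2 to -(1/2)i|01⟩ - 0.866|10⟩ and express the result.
(-0.433 - 0.25i)|00⟩ + (-0.433 + 0.25i)|01⟩ + (0.433 - 0.25i)|10⟩ + (0.433 + 0.25i)|11⟩

H⊗2 gives amp(|y⟩) = (1/2) Σ_x (−1)^(x·y) amp(|x⟩), where x·y is the number of positions in which both x and y have a 1.
|00⟩: (-(1/2)i - 0.866)/2 = (-0.433 - 0.25i)
|01⟩: ((1/2)i - 0.866)/2 = (-0.433 + 0.25i)
|10⟩: (-(1/2)i + 0.866)/2 = (0.433 - 0.25i)
|11⟩: ((1/2)i + 0.866)/2 = (0.433 + 0.25i)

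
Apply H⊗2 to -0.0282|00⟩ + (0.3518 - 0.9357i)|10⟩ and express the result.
(0.1618 - 0.4679i)|00⟩ + (0.1618 - 0.4679i)|01⟩ + (-0.19 + 0.4679i)|10⟩ + (-0.19 + 0.4679i)|11⟩

H⊗2 gives amp(|y⟩) = (1/2) Σ_x (−1)^(x·y) amp(|x⟩), where x·y is the number of positions in which both x and y have a 1.
|00⟩: (-0.0282 + (0.3518 - 0.9357i))/2 = (0.1618 - 0.4679i)
|01⟩: (-0.0282 + (0.3518 - 0.9357i))/2 = (0.1618 - 0.4679i)
|10⟩: (-0.0282 - (0.3518 - 0.9357i))/2 = (-0.19 + 0.4679i)
|11⟩: (-0.0282 - (0.3518 - 0.9357i))/2 = (-0.19 + 0.4679i)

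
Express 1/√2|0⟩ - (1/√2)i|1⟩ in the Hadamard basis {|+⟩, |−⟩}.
(1/2 - (1/2)i)|+⟩ + (1/2 + (1/2)i)|−⟩

With |ψ⟩ = α|0⟩ + β|1⟩, the Hadamard-basis coefficients are ⟨+|ψ⟩ = (α + β)/√2 and ⟨−|ψ⟩ = (α − β)/√2.
Here α = 1/√2, β = -(1/√2)i: (α + β)/√2 = (1/2 - (1/2)i), (α − β)/√2 = (1/2 + (1/2)i).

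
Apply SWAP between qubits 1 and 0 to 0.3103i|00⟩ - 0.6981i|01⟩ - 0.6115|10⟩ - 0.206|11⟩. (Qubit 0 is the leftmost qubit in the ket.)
0.3103i|00⟩ - 0.6115|01⟩ - 0.6981i|10⟩ - 0.206|11⟩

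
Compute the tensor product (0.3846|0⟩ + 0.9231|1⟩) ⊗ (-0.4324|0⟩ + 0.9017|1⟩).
-0.1663|00⟩ + 0.3468|01⟩ - 0.3991|10⟩ + 0.8324|11⟩

amp(|b₁b₂…⟩) = product of the factor amplitudes for bits b₁, b₂, …; only kets whose every factor amplitude is nonzero survive.
|00⟩: (0.3846)(-0.4324) = -0.1663
|01⟩: (0.3846)(0.9017) = 0.3468
|10⟩: (0.9231)(-0.4324) = -0.3991
|11⟩: (0.9231)(0.9017) = 0.8324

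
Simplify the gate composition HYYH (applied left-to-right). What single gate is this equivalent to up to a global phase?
I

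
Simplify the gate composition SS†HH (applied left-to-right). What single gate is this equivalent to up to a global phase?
I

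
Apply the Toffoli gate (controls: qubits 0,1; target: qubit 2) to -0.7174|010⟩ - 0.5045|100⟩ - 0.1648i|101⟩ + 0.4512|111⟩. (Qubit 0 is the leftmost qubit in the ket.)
-0.7174|010⟩ - 0.5045|100⟩ - 0.1648i|101⟩ + 0.4512|110⟩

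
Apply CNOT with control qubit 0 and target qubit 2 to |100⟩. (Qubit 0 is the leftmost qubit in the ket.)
|101⟩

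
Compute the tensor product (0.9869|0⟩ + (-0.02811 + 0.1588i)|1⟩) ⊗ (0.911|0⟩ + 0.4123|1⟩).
0.8991|00⟩ + 0.4069|01⟩ + (-0.02561 + 0.1447i)|10⟩ + (-0.01159 + 0.06547i)|11⟩

amp(|b₁b₂…⟩) = product of the factor amplitudes for bits b₁, b₂, …; only kets whose every factor amplitude is nonzero survive.
|00⟩: (0.9869)(0.911) = 0.8991
|01⟩: (0.9869)(0.4123) = 0.4069
|10⟩: (-0.02811 + 0.1588i)(0.911) = (-0.02561 + 0.1447i)
|11⟩: (-0.02811 + 0.1588i)(0.4123) = (-0.01159 + 0.06547i)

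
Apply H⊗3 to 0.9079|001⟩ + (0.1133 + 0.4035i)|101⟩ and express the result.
(0.361 + 0.1427i)|000⟩ + (-0.361 - 0.1427i)|001⟩ + (0.361 + 0.1427i)|010⟩ + (-0.361 - 0.1427i)|011⟩ + (0.2809 - 0.1427i)|100⟩ + (-0.2809 + 0.1427i)|101⟩ + (0.2809 - 0.1427i)|110⟩ + (-0.2809 + 0.1427i)|111⟩

H⊗3 gives amp(|y⟩) = (1/2√2) Σ_x (−1)^(x·y) amp(|x⟩), where x·y is the number of positions in which both x and y have a 1.
|000⟩: (0.9079 + (0.1133 + 0.4035i))/(2√2) = (0.361 + 0.1427i)
|001⟩: (-0.9079 - (0.1133 + 0.4035i))/(2√2) = (-0.361 - 0.1427i)
|010⟩: (0.9079 + (0.1133 + 0.4035i))/(2√2) = (0.361 + 0.1427i)
|011⟩: (-0.9079 - (0.1133 + 0.4035i))/(2√2) = (-0.361 - 0.1427i)
|100⟩: (0.9079 - (0.1133 + 0.4035i))/(2√2) = (0.2809 - 0.1427i)
|101⟩: (-0.9079 + (0.1133 + 0.4035i))/(2√2) = (-0.2809 + 0.1427i)
|110⟩: (0.9079 - (0.1133 + 0.4035i))/(2√2) = (0.2809 - 0.1427i)
|111⟩: (-0.9079 + (0.1133 + 0.4035i))/(2√2) = (-0.2809 + 0.1427i)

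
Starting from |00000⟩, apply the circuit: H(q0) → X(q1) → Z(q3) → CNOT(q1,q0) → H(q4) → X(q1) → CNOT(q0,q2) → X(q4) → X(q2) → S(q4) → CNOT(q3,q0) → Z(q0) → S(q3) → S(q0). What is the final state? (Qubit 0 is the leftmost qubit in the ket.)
1/2|00100⟩ + (1/2)i|00101⟩ - (1/2)i|10000⟩ + 1/2|10001⟩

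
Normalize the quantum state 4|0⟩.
|0⟩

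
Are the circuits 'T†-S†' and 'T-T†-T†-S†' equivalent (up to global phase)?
Yes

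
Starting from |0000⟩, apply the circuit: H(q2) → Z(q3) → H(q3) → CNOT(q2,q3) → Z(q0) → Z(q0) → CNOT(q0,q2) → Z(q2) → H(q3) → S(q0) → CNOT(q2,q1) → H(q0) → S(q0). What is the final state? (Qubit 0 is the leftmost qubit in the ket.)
1/2|0000⟩ - 1/2|0110⟩ + (1/2)i|1000⟩ - (1/2)i|1110⟩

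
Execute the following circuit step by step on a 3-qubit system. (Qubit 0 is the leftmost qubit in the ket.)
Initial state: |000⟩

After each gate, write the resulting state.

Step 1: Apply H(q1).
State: 1/√2|000⟩ + 1/√2|010⟩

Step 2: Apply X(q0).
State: 1/√2|100⟩ + 1/√2|110⟩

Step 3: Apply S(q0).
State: (1/√2)i|100⟩ + (1/√2)i|110⟩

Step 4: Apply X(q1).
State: (1/√2)i|100⟩ + (1/√2)i|110⟩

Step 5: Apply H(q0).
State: (1/2)i|000⟩ + (1/2)i|010⟩ - (1/2)i|100⟩ - (1/2)i|110⟩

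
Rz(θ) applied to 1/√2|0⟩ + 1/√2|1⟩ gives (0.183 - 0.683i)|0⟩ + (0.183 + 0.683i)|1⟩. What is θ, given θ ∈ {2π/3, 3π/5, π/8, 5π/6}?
5π/6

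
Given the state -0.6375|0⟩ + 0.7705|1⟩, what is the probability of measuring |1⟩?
0.5937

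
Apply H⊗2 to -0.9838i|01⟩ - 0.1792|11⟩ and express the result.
(-0.0896 - 0.4919i)|00⟩ + (0.0896 + 0.4919i)|01⟩ + (0.0896 - 0.4919i)|10⟩ + (-0.0896 + 0.4919i)|11⟩

H⊗2 gives amp(|y⟩) = (1/2) Σ_x (−1)^(x·y) amp(|x⟩), where x·y is the number of positions in which both x and y have a 1.
|00⟩: (-0.9838i - 0.1792)/2 = (-0.0896 - 0.4919i)
|01⟩: (0.9838i + 0.1792)/2 = (0.0896 + 0.4919i)
|10⟩: (-0.9838i + 0.1792)/2 = (0.0896 - 0.4919i)
|11⟩: (0.9838i - 0.1792)/2 = (-0.0896 + 0.4919i)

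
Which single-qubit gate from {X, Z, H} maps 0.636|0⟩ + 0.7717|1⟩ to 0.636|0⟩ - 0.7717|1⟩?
Z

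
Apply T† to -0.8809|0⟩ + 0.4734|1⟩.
-0.8809|0⟩ + (0.3347 - 0.3347i)|1⟩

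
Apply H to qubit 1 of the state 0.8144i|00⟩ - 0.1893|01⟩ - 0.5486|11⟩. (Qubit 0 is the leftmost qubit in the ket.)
(-0.1339 + 0.5759i)|00⟩ + (0.1339 + 0.5759i)|01⟩ - 0.3879|10⟩ + 0.3879|11⟩

H on qubit 1 mixes each pair of kets that differ only in qubit 1: amplitudes (a, b) of (|…0…⟩, |…1…⟩) become ((a + b)/√2, (a − b)/√2). Kets absent from the input have amplitude 0.
(|00⟩, |01⟩): (a, b) = (0.8144i, -0.1893) → ((-0.1339 + 0.5759i), (0.1339 + 0.5759i))
(|10⟩, |11⟩): (a, b) = (0, -0.5486) → (-0.3879, 0.3879)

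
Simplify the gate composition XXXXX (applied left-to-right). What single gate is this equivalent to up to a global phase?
X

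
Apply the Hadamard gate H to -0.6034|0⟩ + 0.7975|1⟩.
0.1372|0⟩ - 0.9906|1⟩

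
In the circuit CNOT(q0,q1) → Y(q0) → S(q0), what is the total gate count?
3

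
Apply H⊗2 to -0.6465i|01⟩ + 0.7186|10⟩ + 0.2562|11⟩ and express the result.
(0.4874 - 0.3233i)|00⟩ + (0.2312 + 0.3233i)|01⟩ + (-0.4874 - 0.3233i)|10⟩ + (-0.2312 + 0.3233i)|11⟩

H⊗2 gives amp(|y⟩) = (1/2) Σ_x (−1)^(x·y) amp(|x⟩), where x·y is the number of positions in which both x and y have a 1.
|00⟩: (-0.6465i + 0.7186 + 0.2562)/2 = (0.4874 - 0.3233i)
|01⟩: (0.6465i + 0.7186 - 0.2562)/2 = (0.2312 + 0.3233i)
|10⟩: (-0.6465i - 0.7186 - 0.2562)/2 = (-0.4874 - 0.3233i)
|11⟩: (0.6465i - 0.7186 + 0.2562)/2 = (-0.2312 + 0.3233i)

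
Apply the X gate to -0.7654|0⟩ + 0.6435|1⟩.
0.6435|0⟩ - 0.7654|1⟩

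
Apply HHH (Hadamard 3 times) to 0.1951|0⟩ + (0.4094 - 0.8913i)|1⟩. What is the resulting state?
(0.4274 - 0.6302i)|0⟩ + (-0.1515 + 0.6302i)|1⟩

H² = I, so H^3 = H: a single Hadamard. With (a, b) = (0.1951, (0.4094 - 0.8913i)), H gives ((a + b)/√2, (a − b)/√2) = ((0.4274 - 0.6302i), (-0.1515 + 0.6302i)).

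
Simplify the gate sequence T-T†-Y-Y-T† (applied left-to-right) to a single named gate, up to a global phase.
T†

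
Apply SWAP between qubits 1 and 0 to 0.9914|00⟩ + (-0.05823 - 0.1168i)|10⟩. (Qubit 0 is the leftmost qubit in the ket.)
0.9914|00⟩ + (-0.05823 - 0.1168i)|01⟩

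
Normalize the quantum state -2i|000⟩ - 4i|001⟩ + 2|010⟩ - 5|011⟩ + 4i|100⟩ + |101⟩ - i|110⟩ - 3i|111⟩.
-0.2294i|000⟩ - 0.4588i|001⟩ + 0.2294|010⟩ - 0.5735|011⟩ + 0.4588i|100⟩ + 0.1147|101⟩ - 0.1147i|110⟩ - 0.3441i|111⟩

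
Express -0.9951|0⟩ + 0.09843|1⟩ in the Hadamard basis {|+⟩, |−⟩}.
-0.634|+⟩ - 0.7732|−⟩

With |ψ⟩ = α|0⟩ + β|1⟩, the Hadamard-basis coefficients are ⟨+|ψ⟩ = (α + β)/√2 and ⟨−|ψ⟩ = (α − β)/√2.
Here α = -0.9951, β = 0.09843: (α + β)/√2 = -0.634, (α − β)/√2 = -0.7732.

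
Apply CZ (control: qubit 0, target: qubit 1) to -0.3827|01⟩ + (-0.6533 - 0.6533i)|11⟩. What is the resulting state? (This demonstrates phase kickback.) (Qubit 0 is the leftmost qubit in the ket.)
-0.3827|01⟩ + (0.6533 + 0.6533i)|11⟩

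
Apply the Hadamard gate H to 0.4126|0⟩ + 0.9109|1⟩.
0.9359|0⟩ - 0.3524|1⟩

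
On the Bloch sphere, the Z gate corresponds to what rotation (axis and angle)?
Rotation by π around the z-axis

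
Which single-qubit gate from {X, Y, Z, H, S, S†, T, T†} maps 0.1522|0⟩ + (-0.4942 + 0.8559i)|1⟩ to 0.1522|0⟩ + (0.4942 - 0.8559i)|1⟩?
Z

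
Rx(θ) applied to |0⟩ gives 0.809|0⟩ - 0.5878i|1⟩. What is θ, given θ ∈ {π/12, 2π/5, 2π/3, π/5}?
2π/5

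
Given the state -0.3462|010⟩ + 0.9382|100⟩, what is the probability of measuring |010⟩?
0.1199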